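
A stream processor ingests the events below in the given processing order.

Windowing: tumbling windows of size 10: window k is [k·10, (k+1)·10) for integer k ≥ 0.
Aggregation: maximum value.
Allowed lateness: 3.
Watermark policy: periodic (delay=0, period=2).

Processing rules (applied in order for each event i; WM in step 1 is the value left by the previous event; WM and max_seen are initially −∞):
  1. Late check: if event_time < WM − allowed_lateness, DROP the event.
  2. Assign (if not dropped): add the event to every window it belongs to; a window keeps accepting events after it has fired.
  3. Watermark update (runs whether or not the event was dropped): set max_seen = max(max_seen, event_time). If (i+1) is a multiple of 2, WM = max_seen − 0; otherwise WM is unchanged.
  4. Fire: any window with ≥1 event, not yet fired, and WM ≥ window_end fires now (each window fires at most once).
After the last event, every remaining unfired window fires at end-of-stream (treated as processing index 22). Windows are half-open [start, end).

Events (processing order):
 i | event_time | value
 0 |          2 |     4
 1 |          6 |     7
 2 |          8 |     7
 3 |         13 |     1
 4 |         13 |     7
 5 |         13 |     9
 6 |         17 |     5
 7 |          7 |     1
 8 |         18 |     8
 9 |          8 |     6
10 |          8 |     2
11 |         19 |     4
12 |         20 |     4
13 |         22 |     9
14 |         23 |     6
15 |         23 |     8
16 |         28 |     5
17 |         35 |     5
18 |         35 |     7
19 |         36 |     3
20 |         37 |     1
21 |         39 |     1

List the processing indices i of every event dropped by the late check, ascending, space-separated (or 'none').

i=0 t=2 v=4: → [0,10); WM=−∞
i=1 t=6 v=7: → [0,10); WM=6
i=2 t=8 v=7: → [0,10); WM=6
i=3 t=13 v=1: → [10,20); WM=13; [0,10) fires=7
i=4 t=13 v=7: → [10,20); WM=13
i=5 t=13 v=9: → [10,20); WM=13
i=6 t=17 v=5: → [10,20); WM=13
i=7 t=7 v=1: DROP (t<13-3); WM=17
i=8 t=18 v=8: → [10,20); WM=17
i=9 t=8 v=6: DROP (t<17-3); WM=18
i=10 t=8 v=2: DROP (t<18-3); WM=18
i=11 t=19 v=4: → [10,20); WM=19
i=12 t=20 v=4: → [20,30); WM=19
i=13 t=22 v=9: → [20,30); WM=22; [10,20) fires=9
i=14 t=23 v=6: → [20,30); WM=22
i=15 t=23 v=8: → [20,30); WM=23
i=16 t=28 v=5: → [20,30); WM=23
i=17 t=35 v=5: → [30,40); WM=35; [20,30) fires=9
i=18 t=35 v=7: → [30,40); WM=35
i=19 t=36 v=3: → [30,40); WM=36
i=20 t=37 v=1: → [30,40); WM=36
i=21 t=39 v=1: → [30,40); WM=39

7 9 10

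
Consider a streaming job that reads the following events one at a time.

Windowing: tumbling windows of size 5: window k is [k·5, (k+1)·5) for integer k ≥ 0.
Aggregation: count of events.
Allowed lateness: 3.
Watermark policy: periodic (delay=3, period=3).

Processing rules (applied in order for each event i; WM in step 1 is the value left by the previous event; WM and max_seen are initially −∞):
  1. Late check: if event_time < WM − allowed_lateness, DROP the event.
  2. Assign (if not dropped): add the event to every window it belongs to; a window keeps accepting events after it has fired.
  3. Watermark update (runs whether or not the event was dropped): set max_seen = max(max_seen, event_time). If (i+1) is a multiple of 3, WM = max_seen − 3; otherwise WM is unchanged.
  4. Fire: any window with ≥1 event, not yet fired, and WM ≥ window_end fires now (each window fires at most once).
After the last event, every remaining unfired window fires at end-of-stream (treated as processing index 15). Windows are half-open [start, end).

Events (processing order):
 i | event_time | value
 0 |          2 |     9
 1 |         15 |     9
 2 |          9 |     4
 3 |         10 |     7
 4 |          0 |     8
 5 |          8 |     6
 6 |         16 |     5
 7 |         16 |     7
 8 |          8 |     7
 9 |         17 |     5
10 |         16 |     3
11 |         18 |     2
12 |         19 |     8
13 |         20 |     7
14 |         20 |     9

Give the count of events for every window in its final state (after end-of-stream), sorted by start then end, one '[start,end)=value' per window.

[0,5)=1 [5,10)=1 [10,15)=1 [15,20)=7 [20,25)=2

i=0 t=2 v=9: → [0,5); WM=−∞
i=1 t=15 v=9: → [15,20); WM=−∞
i=2 t=9 v=4: → [5,10); WM=12; [0,5) fires=1 [5,10) fires=1
i=3 t=10 v=7: → [10,15); WM=12
i=4 t=0 v=8: DROP (t<12-3); WM=12
i=5 t=8 v=6: DROP (t<12-3); WM=12
i=6 t=16 v=5: → [15,20); WM=12
i=7 t=16 v=7: → [15,20); WM=12
i=8 t=8 v=7: DROP (t<12-3); WM=13
i=9 t=17 v=5: → [15,20); WM=13
i=10 t=16 v=3: → [15,20); WM=13
i=11 t=18 v=2: → [15,20); WM=15; [10,15) fires=1
i=12 t=19 v=8: → [15,20); WM=15
i=13 t=20 v=7: → [20,25); WM=15
i=14 t=20 v=9: → [20,25); WM=17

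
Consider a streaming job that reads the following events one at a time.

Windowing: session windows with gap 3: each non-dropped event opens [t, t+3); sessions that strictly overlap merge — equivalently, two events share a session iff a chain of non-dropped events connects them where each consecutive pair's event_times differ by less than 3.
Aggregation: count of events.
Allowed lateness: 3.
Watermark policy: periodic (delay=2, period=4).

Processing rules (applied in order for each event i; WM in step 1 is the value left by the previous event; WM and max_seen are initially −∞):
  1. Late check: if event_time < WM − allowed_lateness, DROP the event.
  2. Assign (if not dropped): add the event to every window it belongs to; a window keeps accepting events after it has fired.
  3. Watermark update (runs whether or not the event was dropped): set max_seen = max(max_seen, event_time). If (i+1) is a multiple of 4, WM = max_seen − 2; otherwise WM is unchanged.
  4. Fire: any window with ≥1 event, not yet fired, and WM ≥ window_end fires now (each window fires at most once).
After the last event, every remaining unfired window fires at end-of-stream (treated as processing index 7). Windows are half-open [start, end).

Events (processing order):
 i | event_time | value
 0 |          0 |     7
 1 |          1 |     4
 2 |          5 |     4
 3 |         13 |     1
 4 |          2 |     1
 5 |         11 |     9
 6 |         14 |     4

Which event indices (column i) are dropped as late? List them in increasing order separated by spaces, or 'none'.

i=0 t=0 v=7: → [0,3); WM=−∞
i=1 t=1 v=4: → [0,4); WM=−∞
i=2 t=5 v=4: → [5,8); WM=−∞
i=3 t=13 v=1: → [13,16); WM=11
i=4 t=2 v=1: DROP (t<11-3); WM=11
i=5 t=11 v=9: → [11,16); WM=11
i=6 t=14 v=4: → [11,17); WM=11

4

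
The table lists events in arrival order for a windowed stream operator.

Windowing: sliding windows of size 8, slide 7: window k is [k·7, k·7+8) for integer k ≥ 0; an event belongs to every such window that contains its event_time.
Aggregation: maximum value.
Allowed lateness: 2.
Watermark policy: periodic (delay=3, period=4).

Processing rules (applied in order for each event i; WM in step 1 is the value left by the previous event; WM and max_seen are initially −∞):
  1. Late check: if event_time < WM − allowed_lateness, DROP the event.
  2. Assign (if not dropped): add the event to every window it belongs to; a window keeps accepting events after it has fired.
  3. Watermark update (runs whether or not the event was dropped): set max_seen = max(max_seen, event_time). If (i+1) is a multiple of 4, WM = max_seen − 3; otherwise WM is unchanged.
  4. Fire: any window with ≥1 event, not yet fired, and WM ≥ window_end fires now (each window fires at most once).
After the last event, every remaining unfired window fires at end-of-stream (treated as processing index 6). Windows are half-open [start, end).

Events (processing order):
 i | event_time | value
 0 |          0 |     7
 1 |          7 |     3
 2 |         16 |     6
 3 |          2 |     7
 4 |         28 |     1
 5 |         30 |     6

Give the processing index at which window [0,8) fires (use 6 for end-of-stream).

i=0 t=0 v=7: → [0,8); WM=−∞
i=1 t=7 v=3: → [7,15),[0,8); WM=−∞
i=2 t=16 v=6: → [14,22); WM=−∞
i=3 t=2 v=7: → [0,8); WM=13; [0,8) fires=7
i=4 t=28 v=1: → [28,36),[21,29); WM=13
i=5 t=30 v=6: → [28,36); WM=13

3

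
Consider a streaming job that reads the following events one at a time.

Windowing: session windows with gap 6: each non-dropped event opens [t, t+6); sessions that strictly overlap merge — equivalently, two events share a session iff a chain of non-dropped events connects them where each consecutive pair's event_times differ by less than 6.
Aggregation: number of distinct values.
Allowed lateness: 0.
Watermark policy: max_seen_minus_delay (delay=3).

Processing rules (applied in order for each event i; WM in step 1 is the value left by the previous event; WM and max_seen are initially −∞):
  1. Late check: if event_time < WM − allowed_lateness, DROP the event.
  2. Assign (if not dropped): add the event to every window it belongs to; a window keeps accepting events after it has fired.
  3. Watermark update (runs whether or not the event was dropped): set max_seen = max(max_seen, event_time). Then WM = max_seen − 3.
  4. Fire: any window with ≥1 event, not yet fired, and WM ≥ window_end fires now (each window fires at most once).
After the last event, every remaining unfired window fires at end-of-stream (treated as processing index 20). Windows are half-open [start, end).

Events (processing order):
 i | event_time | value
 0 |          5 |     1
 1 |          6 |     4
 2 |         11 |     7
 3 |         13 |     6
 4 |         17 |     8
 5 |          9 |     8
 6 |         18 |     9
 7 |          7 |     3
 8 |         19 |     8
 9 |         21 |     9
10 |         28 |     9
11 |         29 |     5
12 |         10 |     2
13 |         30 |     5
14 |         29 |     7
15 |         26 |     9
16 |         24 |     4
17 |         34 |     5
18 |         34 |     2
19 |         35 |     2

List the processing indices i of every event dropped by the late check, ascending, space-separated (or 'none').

i=0 t=5 v=1: → [5,11); WM=2
i=1 t=6 v=4: → [5,12); WM=3
i=2 t=11 v=7: → [5,17); WM=8
i=3 t=13 v=6: → [5,19); WM=10
i=4 t=17 v=8: → [5,23); WM=14
i=5 t=9 v=8: DROP (t<14-0); WM=14
i=6 t=18 v=9: → [5,24); WM=15
i=7 t=7 v=3: DROP (t<15-0); WM=15
i=8 t=19 v=8: → [5,25); WM=16
i=9 t=21 v=9: → [5,27); WM=18
i=10 t=28 v=9: → [28,34); WM=25
i=11 t=29 v=5: → [28,35); WM=26
i=12 t=10 v=2: DROP (t<26-0); WM=26
i=13 t=30 v=5: → [28,36); WM=27
i=14 t=29 v=7: → [28,36); WM=27
i=15 t=26 v=9: DROP (t<27-0); WM=27
i=16 t=24 v=4: DROP (t<27-0); WM=27
i=17 t=34 v=5: → [28,40); WM=31
i=18 t=34 v=2: → [28,40); WM=31
i=19 t=35 v=2: → [28,41); WM=32

5 7 12 15 16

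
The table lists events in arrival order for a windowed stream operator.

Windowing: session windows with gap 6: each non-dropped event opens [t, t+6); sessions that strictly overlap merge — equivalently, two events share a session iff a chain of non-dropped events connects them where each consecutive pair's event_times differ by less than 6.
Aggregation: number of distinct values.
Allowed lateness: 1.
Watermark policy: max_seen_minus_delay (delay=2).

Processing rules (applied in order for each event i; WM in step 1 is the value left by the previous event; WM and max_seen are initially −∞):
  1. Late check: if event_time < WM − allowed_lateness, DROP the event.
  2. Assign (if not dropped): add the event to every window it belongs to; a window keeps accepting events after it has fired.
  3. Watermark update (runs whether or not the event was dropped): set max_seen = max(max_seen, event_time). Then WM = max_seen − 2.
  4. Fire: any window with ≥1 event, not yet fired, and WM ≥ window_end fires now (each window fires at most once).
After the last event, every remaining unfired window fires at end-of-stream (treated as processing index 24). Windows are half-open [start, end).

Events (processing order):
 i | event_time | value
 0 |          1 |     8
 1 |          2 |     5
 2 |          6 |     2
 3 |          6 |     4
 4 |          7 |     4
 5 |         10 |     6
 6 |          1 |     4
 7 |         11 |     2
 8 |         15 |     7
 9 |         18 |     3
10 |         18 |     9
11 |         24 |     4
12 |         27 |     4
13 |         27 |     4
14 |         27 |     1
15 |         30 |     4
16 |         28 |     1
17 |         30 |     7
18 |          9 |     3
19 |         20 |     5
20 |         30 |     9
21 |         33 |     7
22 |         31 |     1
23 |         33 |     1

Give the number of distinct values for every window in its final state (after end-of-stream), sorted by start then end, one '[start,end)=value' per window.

i=0 t=1 v=8: → [1,7); WM=-1
i=1 t=2 v=5: → [1,8); WM=0
i=2 t=6 v=2: → [1,12); WM=4
i=3 t=6 v=4: → [1,12); WM=4
i=4 t=7 v=4: → [1,13); WM=5
i=5 t=10 v=6: → [1,16); WM=8
i=6 t=1 v=4: DROP (t<8-1); WM=8
i=7 t=11 v=2: → [1,17); WM=9
i=8 t=15 v=7: → [1,21); WM=13
i=9 t=18 v=3: → [1,24); WM=16
i=10 t=18 v=9: → [1,24); WM=16
i=11 t=24 v=4: → [24,30); WM=22
i=12 t=27 v=4: → [24,33); WM=25
i=13 t=27 v=4: → [24,33); WM=25
i=14 t=27 v=1: → [24,33); WM=25
i=15 t=30 v=4: → [24,36); WM=28
i=16 t=28 v=1: → [24,36); WM=28
i=17 t=30 v=7: → [24,36); WM=28
i=18 t=9 v=3: DROP (t<28-1); WM=28
i=19 t=20 v=5: DROP (t<28-1); WM=28
i=20 t=30 v=9: → [24,36); WM=28
i=21 t=33 v=7: → [24,39); WM=31
i=22 t=31 v=1: → [24,39); WM=31
i=23 t=33 v=1: → [24,39); WM=31

[1,24)=8 [24,39)=4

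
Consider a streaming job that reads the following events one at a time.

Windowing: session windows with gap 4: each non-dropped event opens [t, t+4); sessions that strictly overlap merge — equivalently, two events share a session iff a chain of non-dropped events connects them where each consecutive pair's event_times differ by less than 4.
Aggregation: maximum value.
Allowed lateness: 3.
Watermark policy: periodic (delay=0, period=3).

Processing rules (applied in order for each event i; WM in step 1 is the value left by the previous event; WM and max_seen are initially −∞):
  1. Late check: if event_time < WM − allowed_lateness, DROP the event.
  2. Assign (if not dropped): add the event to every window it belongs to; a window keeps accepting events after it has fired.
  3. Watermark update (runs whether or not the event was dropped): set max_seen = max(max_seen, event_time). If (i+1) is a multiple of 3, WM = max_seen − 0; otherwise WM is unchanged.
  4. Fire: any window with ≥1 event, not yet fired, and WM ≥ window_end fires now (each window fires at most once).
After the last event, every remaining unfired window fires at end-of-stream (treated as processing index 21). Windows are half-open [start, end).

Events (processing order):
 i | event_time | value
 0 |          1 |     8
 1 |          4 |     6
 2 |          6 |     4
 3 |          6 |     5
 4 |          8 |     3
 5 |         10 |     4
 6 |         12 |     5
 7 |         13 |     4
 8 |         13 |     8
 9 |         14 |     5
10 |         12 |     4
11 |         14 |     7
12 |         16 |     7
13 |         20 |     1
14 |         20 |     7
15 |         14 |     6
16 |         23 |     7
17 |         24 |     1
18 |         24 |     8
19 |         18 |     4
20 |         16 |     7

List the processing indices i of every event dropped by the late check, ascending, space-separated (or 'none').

i=0 t=1 v=8: → [1,5); WM=−∞
i=1 t=4 v=6: → [1,8); WM=−∞
i=2 t=6 v=4: → [1,10); WM=6
i=3 t=6 v=5: → [1,10); WM=6
i=4 t=8 v=3: → [1,12); WM=6
i=5 t=10 v=4: → [1,14); WM=10
i=6 t=12 v=5: → [1,16); WM=10
i=7 t=13 v=4: → [1,17); WM=10
i=8 t=13 v=8: → [1,17); WM=13
i=9 t=14 v=5: → [1,18); WM=13
i=10 t=12 v=4: → [1,18); WM=13
i=11 t=14 v=7: → [1,18); WM=14
i=12 t=16 v=7: → [1,20); WM=14
i=13 t=20 v=1: → [20,24); WM=14
i=14 t=20 v=7: → [20,24); WM=20
i=15 t=14 v=6: DROP (t<20-3); WM=20
i=16 t=23 v=7: → [20,27); WM=20
i=17 t=24 v=1: → [20,28); WM=24
i=18 t=24 v=8: → [20,28); WM=24
i=19 t=18 v=4: DROP (t<24-3); WM=24
i=20 t=16 v=7: DROP (t<24-3); WM=24

15 19 20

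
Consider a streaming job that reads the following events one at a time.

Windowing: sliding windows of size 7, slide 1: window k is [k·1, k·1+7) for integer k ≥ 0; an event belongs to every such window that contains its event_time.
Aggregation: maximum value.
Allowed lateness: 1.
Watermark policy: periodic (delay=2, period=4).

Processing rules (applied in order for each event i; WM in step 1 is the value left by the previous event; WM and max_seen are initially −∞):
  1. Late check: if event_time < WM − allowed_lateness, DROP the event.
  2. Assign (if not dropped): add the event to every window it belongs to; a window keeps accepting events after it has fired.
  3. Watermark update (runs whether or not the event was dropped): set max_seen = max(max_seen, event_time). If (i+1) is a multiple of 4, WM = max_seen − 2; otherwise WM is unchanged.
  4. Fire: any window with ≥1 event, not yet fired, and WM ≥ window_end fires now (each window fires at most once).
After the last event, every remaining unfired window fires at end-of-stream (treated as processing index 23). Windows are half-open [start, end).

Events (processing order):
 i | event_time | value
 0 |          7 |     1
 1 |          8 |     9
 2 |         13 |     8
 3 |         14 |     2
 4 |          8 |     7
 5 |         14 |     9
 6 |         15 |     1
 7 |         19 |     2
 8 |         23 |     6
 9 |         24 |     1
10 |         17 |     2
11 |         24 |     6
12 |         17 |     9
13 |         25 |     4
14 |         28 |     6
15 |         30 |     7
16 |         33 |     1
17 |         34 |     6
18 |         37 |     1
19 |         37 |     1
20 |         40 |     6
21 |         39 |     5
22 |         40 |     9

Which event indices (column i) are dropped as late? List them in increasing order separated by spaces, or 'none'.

4 12

i=0 t=7 v=1: → [7,14),[6,13),[5,12),[4,11),[3,10),[2,9),[1,8); WM=−∞
i=1 t=8 v=9: → [8,15),[7,14),[6,13),[5,12),[4,11),[3,10),[2,9); WM=−∞
i=2 t=13 v=8: → [13,20),[12,19),[11,18),[10,17),[9,16),[8,15),[7,14); WM=−∞
i=3 t=14 v=2: → [14,21),[13,20),[12,19),[11,18),[10,17),[9,16),[8,15); WM=12; [1,8) fires=1 [2,9) fires=9 [3,10) fires=9 [4,11) fires=9 [5,12) fires=9
i=4 t=8 v=7: DROP (t<12-1); WM=12
i=5 t=14 v=9: → [14,21),[13,20),[12,19),[11,18),[10,17),[9,16),[8,15); WM=12
i=6 t=15 v=1: → [15,22),[14,21),[13,20),[12,19),[11,18),[10,17),[9,16); WM=12
i=7 t=19 v=2: → [19,26),[18,25),[17,24),[16,23),[15,22),[14,21),[13,20); WM=17; [6,13) fires=9 [7,14) fires=9 [8,15) fires=9 [9,16) fires=9 [10,17) fires=9
i=8 t=23 v=6: → [23,30),[22,29),[21,28),[20,27),[19,26),[18,25),[17,24); WM=17
i=9 t=24 v=1: → [24,31),[23,30),[22,29),[21,28),[20,27),[19,26),[18,25); WM=17
i=10 t=17 v=2: → [17,24),[16,23),[15,22),[14,21),[13,20),[12,19),[11,18); WM=17
i=11 t=24 v=6: → [24,31),[23,30),[22,29),[21,28),[20,27),[19,26),[18,25); WM=22; [11,18) fires=9 [12,19) fires=9 [13,20) fires=9 [14,21) fires=9 [15,22) fires=2
i=12 t=17 v=9: DROP (t<22-1); WM=22
i=13 t=25 v=4: → [25,32),[24,31),[23,30),[22,29),[21,28),[20,27),[19,26); WM=22
i=14 t=28 v=6: → [28,35),[27,34),[26,33),[25,32),[24,31),[23,30),[22,29); WM=22
i=15 t=30 v=7: → [30,37),[29,36),[28,35),[27,34),[26,33),[25,32),[24,31); WM=28; [16,23) fires=2 [17,24) fires=6 [18,25) fires=6 [19,26) fires=6 [20,27) fires=6 [21,28) fires=6
i=16 t=33 v=1: → [33,40),[32,39),[31,38),[30,37),[29,36),[28,35),[27,34); WM=28
i=17 t=34 v=6: → [34,41),[33,40),[32,39),[31,38),[30,37),[29,36),[28,35); WM=28
i=18 t=37 v=1: → [37,44),[36,43),[35,42),[34,41),[33,40),[32,39),[31,38); WM=28
i=19 t=37 v=1: → [37,44),[36,43),[35,42),[34,41),[33,40),[32,39),[31,38); WM=35; [22,29) fires=6 [23,30) fires=6 [24,31) fires=7 [25,32) fires=7 [26,33) fires=7 [27,34) fires=7 [28,35) fires=7
i=20 t=40 v=6: → [40,47),[39,46),[38,45),[37,44),[36,43),[35,42),[34,41); WM=35
i=21 t=39 v=5: → [39,46),[38,45),[37,44),[36,43),[35,42),[34,41),[33,40); WM=35
i=22 t=40 v=9: → [40,47),[39,46),[38,45),[37,44),[36,43),[35,42),[34,41); WM=35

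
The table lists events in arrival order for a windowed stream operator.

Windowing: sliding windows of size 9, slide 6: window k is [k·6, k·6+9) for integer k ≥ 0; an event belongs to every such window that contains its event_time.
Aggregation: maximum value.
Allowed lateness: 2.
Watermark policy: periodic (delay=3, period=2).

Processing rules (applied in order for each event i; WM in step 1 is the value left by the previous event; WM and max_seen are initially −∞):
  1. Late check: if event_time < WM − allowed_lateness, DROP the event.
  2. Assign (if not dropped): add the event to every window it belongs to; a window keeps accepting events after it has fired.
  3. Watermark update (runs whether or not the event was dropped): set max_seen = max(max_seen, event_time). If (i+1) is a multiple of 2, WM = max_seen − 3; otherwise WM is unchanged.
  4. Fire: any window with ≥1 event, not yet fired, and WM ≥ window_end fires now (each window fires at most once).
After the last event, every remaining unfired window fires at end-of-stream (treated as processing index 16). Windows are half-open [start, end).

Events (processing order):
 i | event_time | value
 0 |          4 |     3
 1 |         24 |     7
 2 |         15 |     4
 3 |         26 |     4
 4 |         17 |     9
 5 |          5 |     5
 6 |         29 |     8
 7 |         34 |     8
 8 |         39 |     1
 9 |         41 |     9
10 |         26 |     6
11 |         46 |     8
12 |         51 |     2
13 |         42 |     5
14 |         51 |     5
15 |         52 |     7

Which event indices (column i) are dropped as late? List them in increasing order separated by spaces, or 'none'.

i=0 t=4 v=3: → [0,9); WM=−∞
i=1 t=24 v=7: → [24,33),[18,27); WM=21; [0,9) fires=3
i=2 t=15 v=4: DROP (t<21-2); WM=21
i=3 t=26 v=4: → [24,33),[18,27); WM=23
i=4 t=17 v=9: DROP (t<23-2); WM=23
i=5 t=5 v=5: DROP (t<23-2); WM=23
i=6 t=29 v=8: → [24,33); WM=23
i=7 t=34 v=8: → [30,39); WM=31; [18,27) fires=7
i=8 t=39 v=1: → [36,45); WM=31
i=9 t=41 v=9: → [36,45); WM=38; [24,33) fires=8
i=10 t=26 v=6: DROP (t<38-2); WM=38
i=11 t=46 v=8: → [42,51); WM=43; [30,39) fires=8
i=12 t=51 v=2: → [48,57); WM=43
i=13 t=42 v=5: → [42,51),[36,45); WM=48; [36,45) fires=9
i=14 t=51 v=5: → [48,57); WM=48
i=15 t=52 v=7: → [48,57); WM=49

2 4 5 10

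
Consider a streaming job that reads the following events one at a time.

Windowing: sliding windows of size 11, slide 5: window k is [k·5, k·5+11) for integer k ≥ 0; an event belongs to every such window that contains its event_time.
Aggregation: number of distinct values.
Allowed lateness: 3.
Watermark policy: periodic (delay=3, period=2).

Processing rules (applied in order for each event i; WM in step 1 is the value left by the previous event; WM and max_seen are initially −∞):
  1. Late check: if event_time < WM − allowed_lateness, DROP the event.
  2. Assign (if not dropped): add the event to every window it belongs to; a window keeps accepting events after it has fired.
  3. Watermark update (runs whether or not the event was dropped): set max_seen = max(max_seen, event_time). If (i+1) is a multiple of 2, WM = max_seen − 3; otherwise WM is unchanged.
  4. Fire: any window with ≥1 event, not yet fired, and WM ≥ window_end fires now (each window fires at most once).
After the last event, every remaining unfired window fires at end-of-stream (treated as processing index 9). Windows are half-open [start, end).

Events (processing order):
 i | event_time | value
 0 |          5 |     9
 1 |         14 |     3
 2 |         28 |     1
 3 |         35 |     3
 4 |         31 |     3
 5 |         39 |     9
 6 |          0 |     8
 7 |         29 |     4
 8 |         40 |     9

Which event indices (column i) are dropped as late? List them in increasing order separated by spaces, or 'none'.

6 7

i=0 t=5 v=9: → [5,16),[0,11); WM=−∞
i=1 t=14 v=3: → [10,21),[5,16); WM=11; [0,11) fires=1
i=2 t=28 v=1: → [25,36),[20,31); WM=11
i=3 t=35 v=3: → [35,46),[30,41),[25,36); WM=32; [5,16) fires=2 [10,21) fires=1 [20,31) fires=1
i=4 t=31 v=3: → [30,41),[25,36); WM=32
i=5 t=39 v=9: → [35,46),[30,41); WM=36; [25,36) fires=2
i=6 t=0 v=8: DROP (t<36-3); WM=36
i=7 t=29 v=4: DROP (t<36-3); WM=36
i=8 t=40 v=9: → [40,51),[35,46),[30,41); WM=36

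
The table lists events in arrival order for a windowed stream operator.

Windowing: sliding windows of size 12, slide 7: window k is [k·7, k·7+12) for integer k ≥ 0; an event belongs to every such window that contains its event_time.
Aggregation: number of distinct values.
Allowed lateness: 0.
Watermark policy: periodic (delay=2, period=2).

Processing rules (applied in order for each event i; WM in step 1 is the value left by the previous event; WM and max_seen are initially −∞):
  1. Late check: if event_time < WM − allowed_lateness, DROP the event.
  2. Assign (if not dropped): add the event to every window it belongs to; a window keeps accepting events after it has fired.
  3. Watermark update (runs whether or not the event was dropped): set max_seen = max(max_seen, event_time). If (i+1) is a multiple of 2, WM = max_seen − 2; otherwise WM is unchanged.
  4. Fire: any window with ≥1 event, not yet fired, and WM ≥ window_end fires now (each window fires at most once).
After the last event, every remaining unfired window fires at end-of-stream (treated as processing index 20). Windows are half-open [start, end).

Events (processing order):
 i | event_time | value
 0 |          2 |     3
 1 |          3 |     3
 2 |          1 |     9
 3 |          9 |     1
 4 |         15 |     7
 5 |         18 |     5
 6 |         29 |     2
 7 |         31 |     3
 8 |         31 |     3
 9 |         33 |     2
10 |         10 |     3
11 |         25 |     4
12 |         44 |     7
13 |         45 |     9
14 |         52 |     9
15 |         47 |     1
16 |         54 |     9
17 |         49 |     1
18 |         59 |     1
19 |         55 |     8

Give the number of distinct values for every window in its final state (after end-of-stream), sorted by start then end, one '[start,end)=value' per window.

[0,12)=3 [7,19)=3 [14,26)=2 [21,33)=2 [28,40)=2 [35,47)=2 [42,54)=3 [49,61)=3 [56,68)=1

i=0 t=2 v=3: → [0,12); WM=−∞
i=1 t=3 v=3: → [0,12); WM=1
i=2 t=1 v=9: → [0,12); WM=1
i=3 t=9 v=1: → [7,19),[0,12); WM=7
i=4 t=15 v=7: → [14,26),[7,19); WM=7
i=5 t=18 v=5: → [14,26),[7,19); WM=16; [0,12) fires=3
i=6 t=29 v=2: → [28,40),[21,33); WM=16
i=7 t=31 v=3: → [28,40),[21,33); WM=29; [7,19) fires=3 [14,26) fires=2
i=8 t=31 v=3: → [28,40),[21,33); WM=29
i=9 t=33 v=2: → [28,40); WM=31
i=10 t=10 v=3: DROP (t<31-0); WM=31
i=11 t=25 v=4: DROP (t<31-0); WM=31
i=12 t=44 v=7: → [42,54),[35,47); WM=31
i=13 t=45 v=9: → [42,54),[35,47); WM=43; [21,33) fires=2 [28,40) fires=2
i=14 t=52 v=9: → [49,61),[42,54); WM=43
i=15 t=47 v=1: → [42,54); WM=50; [35,47) fires=2
i=16 t=54 v=9: → [49,61); WM=50
i=17 t=49 v=1: DROP (t<50-0); WM=52
i=18 t=59 v=1: → [56,68),[49,61); WM=52
i=19 t=55 v=8: → [49,61); WM=57; [42,54) fires=3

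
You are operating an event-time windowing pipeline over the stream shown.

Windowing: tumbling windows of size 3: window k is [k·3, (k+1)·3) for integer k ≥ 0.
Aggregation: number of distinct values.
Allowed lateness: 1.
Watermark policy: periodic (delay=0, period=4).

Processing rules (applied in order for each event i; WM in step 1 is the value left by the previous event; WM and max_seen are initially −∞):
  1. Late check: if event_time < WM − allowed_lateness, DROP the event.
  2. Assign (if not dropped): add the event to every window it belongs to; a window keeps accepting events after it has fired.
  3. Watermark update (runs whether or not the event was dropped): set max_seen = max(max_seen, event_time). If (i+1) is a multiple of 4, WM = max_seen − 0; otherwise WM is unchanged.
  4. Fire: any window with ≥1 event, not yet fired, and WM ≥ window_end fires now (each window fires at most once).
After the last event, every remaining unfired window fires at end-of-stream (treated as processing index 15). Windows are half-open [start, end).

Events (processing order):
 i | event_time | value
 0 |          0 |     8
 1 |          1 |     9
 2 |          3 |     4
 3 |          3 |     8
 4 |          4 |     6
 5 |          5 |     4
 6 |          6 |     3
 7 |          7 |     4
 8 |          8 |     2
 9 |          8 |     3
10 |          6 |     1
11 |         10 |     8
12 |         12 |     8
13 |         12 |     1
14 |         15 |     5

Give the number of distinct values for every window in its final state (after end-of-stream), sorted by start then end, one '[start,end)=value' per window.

[0,3)=2 [3,6)=3 [6,9)=4 [9,12)=1 [12,15)=2 [15,18)=1

i=0 t=0 v=8: → [0,3); WM=−∞
i=1 t=1 v=9: → [0,3); WM=−∞
i=2 t=3 v=4: → [3,6); WM=−∞
i=3 t=3 v=8: → [3,6); WM=3; [0,3) fires=2
i=4 t=4 v=6: → [3,6); WM=3
i=5 t=5 v=4: → [3,6); WM=3
i=6 t=6 v=3: → [6,9); WM=3
i=7 t=7 v=4: → [6,9); WM=7; [3,6) fires=3
i=8 t=8 v=2: → [6,9); WM=7
i=9 t=8 v=3: → [6,9); WM=7
i=10 t=6 v=1: → [6,9); WM=7
i=11 t=10 v=8: → [9,12); WM=10; [6,9) fires=4
i=12 t=12 v=8: → [12,15); WM=10
i=13 t=12 v=1: → [12,15); WM=10
i=14 t=15 v=5: → [15,18); WM=10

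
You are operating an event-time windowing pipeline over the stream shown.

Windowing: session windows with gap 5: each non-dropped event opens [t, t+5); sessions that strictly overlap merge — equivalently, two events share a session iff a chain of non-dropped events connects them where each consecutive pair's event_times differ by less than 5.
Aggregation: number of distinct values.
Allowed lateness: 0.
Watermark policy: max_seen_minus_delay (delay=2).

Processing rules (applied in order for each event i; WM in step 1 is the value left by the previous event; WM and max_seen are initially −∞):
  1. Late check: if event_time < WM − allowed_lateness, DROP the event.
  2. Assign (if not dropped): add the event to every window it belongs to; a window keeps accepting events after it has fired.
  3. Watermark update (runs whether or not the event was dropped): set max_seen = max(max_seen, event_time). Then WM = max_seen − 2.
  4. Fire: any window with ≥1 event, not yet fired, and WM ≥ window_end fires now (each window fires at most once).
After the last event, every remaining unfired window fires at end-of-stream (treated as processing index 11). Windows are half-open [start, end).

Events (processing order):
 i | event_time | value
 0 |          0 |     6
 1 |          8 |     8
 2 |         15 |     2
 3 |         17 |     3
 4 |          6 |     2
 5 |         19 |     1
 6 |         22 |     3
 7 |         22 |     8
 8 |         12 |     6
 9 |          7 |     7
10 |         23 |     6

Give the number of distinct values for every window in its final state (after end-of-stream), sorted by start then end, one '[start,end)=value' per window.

[0,5)=1 [8,13)=1 [15,28)=5

i=0 t=0 v=6: → [0,5); WM=-2
i=1 t=8 v=8: → [8,13); WM=6
i=2 t=15 v=2: → [15,20); WM=13
i=3 t=17 v=3: → [15,22); WM=15
i=4 t=6 v=2: DROP (t<15-0); WM=15
i=5 t=19 v=1: → [15,24); WM=17
i=6 t=22 v=3: → [15,27); WM=20
i=7 t=22 v=8: → [15,27); WM=20
i=8 t=12 v=6: DROP (t<20-0); WM=20
i=9 t=7 v=7: DROP (t<20-0); WM=20
i=10 t=23 v=6: → [15,28); WM=21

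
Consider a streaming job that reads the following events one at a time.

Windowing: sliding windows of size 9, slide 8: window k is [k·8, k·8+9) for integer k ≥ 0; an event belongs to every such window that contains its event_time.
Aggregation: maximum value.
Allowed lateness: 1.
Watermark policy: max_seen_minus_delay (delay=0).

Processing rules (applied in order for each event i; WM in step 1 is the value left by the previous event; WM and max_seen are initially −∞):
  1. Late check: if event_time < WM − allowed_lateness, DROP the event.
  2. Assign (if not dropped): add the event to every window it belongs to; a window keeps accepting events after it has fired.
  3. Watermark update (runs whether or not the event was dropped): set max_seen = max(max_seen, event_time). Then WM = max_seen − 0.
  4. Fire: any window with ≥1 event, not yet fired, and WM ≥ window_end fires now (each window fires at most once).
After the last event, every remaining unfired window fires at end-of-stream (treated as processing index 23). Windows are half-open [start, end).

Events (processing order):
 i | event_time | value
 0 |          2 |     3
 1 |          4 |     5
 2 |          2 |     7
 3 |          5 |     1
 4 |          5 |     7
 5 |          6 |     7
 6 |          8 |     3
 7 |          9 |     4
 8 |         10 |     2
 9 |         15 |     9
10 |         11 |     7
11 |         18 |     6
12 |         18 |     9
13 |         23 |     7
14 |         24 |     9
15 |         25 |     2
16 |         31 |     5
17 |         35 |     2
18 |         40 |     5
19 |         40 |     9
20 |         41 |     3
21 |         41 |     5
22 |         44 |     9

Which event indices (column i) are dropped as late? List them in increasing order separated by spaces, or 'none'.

2 10

i=0 t=2 v=3: → [0,9); WM=2
i=1 t=4 v=5: → [0,9); WM=4
i=2 t=2 v=7: DROP (t<4-1); WM=4
i=3 t=5 v=1: → [0,9); WM=5
i=4 t=5 v=7: → [0,9); WM=5
i=5 t=6 v=7: → [0,9); WM=6
i=6 t=8 v=3: → [8,17),[0,9); WM=8
i=7 t=9 v=4: → [8,17); WM=9; [0,9) fires=7
i=8 t=10 v=2: → [8,17); WM=10
i=9 t=15 v=9: → [8,17); WM=15
i=10 t=11 v=7: DROP (t<15-1); WM=15
i=11 t=18 v=6: → [16,25); WM=18; [8,17) fires=9
i=12 t=18 v=9: → [16,25); WM=18
i=13 t=23 v=7: → [16,25); WM=23
i=14 t=24 v=9: → [24,33),[16,25); WM=24
i=15 t=25 v=2: → [24,33); WM=25; [16,25) fires=9
i=16 t=31 v=5: → [24,33); WM=31
i=17 t=35 v=2: → [32,41); WM=35; [24,33) fires=9
i=18 t=40 v=5: → [40,49),[32,41); WM=40
i=19 t=40 v=9: → [40,49),[32,41); WM=40
i=20 t=41 v=3: → [40,49); WM=41; [32,41) fires=9
i=21 t=41 v=5: → [40,49); WM=41
i=22 t=44 v=9: → [40,49); WM=44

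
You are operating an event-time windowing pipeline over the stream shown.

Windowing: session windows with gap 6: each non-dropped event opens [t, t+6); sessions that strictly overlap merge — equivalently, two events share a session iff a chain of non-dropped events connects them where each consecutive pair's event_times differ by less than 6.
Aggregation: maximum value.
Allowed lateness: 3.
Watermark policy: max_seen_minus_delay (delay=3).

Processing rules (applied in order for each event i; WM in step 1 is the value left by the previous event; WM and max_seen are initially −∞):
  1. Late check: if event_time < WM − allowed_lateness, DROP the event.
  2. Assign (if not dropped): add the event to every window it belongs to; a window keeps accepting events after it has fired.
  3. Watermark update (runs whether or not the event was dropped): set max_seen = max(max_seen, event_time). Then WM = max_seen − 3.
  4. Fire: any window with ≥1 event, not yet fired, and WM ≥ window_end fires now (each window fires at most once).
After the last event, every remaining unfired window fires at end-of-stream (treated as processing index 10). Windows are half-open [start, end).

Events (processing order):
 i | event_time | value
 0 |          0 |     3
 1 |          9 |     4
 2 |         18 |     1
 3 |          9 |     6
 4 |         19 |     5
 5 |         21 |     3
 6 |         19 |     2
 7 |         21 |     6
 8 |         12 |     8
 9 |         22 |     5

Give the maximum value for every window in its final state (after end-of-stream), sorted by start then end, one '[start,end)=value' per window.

i=0 t=0 v=3: → [0,6); WM=-3
i=1 t=9 v=4: → [9,15); WM=6
i=2 t=18 v=1: → [18,24); WM=15
i=3 t=9 v=6: DROP (t<15-3); WM=15
i=4 t=19 v=5: → [18,25); WM=16
i=5 t=21 v=3: → [18,27); WM=18
i=6 t=19 v=2: → [18,27); WM=18
i=7 t=21 v=6: → [18,27); WM=18
i=8 t=12 v=8: DROP (t<18-3); WM=18
i=9 t=22 v=5: → [18,28); WM=19

[0,6)=3 [9,15)=4 [18,28)=6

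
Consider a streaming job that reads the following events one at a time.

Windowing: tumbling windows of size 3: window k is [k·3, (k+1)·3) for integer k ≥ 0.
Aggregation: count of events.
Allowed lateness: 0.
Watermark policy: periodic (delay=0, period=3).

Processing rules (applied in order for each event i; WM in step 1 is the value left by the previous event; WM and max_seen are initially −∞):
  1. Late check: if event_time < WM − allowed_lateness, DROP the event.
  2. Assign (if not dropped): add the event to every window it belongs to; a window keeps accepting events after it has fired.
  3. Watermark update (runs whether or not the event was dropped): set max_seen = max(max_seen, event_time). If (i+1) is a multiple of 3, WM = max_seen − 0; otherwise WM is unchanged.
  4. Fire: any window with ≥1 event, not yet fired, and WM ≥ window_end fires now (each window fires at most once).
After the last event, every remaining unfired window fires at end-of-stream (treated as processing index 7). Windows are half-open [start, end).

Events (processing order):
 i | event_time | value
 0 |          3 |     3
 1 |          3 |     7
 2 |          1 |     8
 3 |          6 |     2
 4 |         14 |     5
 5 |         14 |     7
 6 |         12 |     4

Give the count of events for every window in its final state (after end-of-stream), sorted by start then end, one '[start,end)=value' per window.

[0,3)=1 [3,6)=2 [6,9)=1 [12,15)=2

i=0 t=3 v=3: → [3,6); WM=−∞
i=1 t=3 v=7: → [3,6); WM=−∞
i=2 t=1 v=8: → [0,3); WM=3; [0,3) fires=1
i=3 t=6 v=2: → [6,9); WM=3
i=4 t=14 v=5: → [12,15); WM=3
i=5 t=14 v=7: → [12,15); WM=14; [3,6) fires=2 [6,9) fires=1
i=6 t=12 v=4: DROP (t<14-0); WM=14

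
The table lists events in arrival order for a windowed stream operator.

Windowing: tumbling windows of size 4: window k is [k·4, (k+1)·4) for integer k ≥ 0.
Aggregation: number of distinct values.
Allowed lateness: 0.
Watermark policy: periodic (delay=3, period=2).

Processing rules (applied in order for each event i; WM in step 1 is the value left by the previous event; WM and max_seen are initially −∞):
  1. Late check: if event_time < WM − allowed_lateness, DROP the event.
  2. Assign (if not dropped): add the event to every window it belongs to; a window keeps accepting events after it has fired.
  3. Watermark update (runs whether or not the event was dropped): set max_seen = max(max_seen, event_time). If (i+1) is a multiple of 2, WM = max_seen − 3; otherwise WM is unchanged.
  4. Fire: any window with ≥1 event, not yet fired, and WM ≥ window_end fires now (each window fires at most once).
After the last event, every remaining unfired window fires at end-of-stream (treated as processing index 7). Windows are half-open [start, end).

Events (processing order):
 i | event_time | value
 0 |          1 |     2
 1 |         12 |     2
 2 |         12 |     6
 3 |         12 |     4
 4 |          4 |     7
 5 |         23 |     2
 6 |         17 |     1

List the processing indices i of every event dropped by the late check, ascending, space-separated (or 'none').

4 6

i=0 t=1 v=2: → [0,4); WM=−∞
i=1 t=12 v=2: → [12,16); WM=9; [0,4) fires=1
i=2 t=12 v=6: → [12,16); WM=9
i=3 t=12 v=4: → [12,16); WM=9
i=4 t=4 v=7: DROP (t<9-0); WM=9
i=5 t=23 v=2: → [20,24); WM=20; [12,16) fires=3
i=6 t=17 v=1: DROP (t<20-0); WM=20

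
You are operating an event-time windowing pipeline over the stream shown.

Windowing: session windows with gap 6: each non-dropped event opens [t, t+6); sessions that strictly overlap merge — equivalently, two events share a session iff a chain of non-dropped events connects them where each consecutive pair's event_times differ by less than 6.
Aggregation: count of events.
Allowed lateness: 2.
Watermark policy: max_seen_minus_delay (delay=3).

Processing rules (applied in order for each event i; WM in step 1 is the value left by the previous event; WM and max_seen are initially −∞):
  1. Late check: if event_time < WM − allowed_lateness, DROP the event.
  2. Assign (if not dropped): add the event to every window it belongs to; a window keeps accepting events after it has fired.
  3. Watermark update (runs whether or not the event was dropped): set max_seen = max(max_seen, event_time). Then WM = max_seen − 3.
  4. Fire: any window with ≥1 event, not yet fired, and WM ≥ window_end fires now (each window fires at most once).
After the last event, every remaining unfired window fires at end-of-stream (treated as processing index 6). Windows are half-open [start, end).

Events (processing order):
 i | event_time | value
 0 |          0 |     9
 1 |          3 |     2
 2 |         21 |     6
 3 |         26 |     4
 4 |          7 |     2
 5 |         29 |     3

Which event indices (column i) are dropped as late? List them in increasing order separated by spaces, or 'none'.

4

i=0 t=0 v=9: → [0,6); WM=-3
i=1 t=3 v=2: → [0,9); WM=0
i=2 t=21 v=6: → [21,27); WM=18
i=3 t=26 v=4: → [21,32); WM=23
i=4 t=7 v=2: DROP (t<23-2); WM=23
i=5 t=29 v=3: → [21,35); WM=26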